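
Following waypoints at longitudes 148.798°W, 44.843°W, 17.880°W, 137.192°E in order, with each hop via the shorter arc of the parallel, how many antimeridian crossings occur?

Leg 1: -148.798° → -44.843°, shortest Δλ = 103.955° (east) — does not cross 180°.
Leg 2: -44.843° → -17.880°, shortest Δλ = 26.963° (east) — does not cross 180°.
Leg 3: -17.880° → +137.192°, shortest Δλ = 155.072° (east) — does not cross 180°.
Total crossings: 0.

0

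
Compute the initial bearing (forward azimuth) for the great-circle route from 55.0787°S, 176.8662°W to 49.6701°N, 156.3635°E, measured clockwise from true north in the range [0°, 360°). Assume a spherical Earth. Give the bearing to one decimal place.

342.2°

Δλ = 156.3635 − -176.8662 = 333.2297°; wrapped into (−180°, 180°]: -26.7703°.
θ = atan2( sin Δλ · cos φ₂ , cos φ₁ · sin φ₂ − sin φ₁ · cos φ₂ · cos Δλ )
  = atan2(-0.29150, 0.91018) = -17.759° → normalised to [0°, 360°): 342.241°.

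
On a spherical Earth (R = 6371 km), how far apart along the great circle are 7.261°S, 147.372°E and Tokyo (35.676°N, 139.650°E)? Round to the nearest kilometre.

4842 km

Δλ = 139.650 − 147.372 = -7.722°.
Δφ = 35.676 − -7.261 = 42.937°.
a = sin²(Δφ/2) + cos φ₁ · cos φ₂ · sin²(Δλ/2) = 0.137602.
c = 2·atan2(√a, √(1−a)) = 0.76006 rad → d = 6371·c ≈ 4842.33 km.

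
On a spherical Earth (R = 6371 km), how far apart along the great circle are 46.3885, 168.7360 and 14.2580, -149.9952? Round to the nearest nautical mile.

Δλ = -149.9952 − 168.7360 = -318.7312°; wrapped into (−180°, 180°]: 41.2688°.
Δφ = 14.2580 − 46.3885 = -32.1305°.
a = sin²(Δφ/2) + cos φ₁ · cos φ₂ · sin²(Δλ/2) = 0.159603.
c = 2·atan2(√a, √(1−a)) = 0.82195 rad → d = 6371·c ≈ 5236.64 km ≈ 2827.56 nmi.

2828 nmi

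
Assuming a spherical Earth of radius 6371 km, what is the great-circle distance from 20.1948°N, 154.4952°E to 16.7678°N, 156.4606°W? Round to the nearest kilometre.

5168 km

Δλ = -156.4606 − 154.4952 = -310.9558°; wrapped into (−180°, 180°]: 49.0442°.
Δφ = 16.7678 − 20.1948 = -3.4270°.
a = sin²(Δφ/2) + cos φ₁ · cos φ₂ · sin²(Δλ/2) = 0.155692.
c = 2·atan2(√a, √(1−a)) = 0.81122 rad → d = 6371·c ≈ 5168.27 km.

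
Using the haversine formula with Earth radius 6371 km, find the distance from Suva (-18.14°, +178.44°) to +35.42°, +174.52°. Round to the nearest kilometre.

Δλ = 174.52 − 178.44 = -3.92°.
Δφ = 35.42 − -18.14 = 53.56°.
a = sin²(Δφ/2) + cos φ₁ · cos φ₂ · sin²(Δλ/2) = 0.203916.
c = 2·atan2(√a, √(1−a)) = 0.93705 rad → d = 6371·c ≈ 5969.94 km.

5970 km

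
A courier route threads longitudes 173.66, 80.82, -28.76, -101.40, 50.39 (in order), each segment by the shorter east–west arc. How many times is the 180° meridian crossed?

Leg 1: +173.66° → +80.82°, shortest Δλ = -92.84° (west) — does not cross 180°.
Leg 2: +80.82° → -28.76°, shortest Δλ = -109.58° (west) — does not cross 180°.
Leg 3: -28.76° → -101.40°, shortest Δλ = -72.64° (west) — does not cross 180°.
Leg 4: -101.40° → +50.39°, shortest Δλ = 151.79° (east) — does not cross 180°.
Total crossings: 0.

0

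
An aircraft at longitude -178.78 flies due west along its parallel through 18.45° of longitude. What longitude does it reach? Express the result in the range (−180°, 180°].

+162.77°

Start at -178.78°; shift −18.45° → -197.23°.
-197.23° lies outside (−180°, 180°]; add 360° → +162.77°.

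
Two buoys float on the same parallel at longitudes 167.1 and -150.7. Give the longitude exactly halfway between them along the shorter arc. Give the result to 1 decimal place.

Signed shortest Δλ from +167.1° to -150.7° is +42.2°.
Midpoint longitude = +167.1° + (+42.2°)/2 = +167.1° + 21.1° = +188.2°.
Normalise into (−180°, 180°]: -171.8°.
(The naïve average (+167.1 + -150.7)/2 = 8.2° is on the wrong side of the globe.)

-171.8°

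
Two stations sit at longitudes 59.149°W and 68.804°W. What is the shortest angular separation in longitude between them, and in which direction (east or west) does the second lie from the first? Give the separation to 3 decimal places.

9.655° west

Raw difference: -68.804 − -59.149 = -9.655°.
Normalise into (−180°, 180°]: -9.655° stays -9.655°.
Negative ⇒ the second point lies to the west; separation 9.655°.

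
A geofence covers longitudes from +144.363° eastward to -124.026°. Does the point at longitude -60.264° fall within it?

No

Band width going east from +144.363° to -124.026°: ((-124.026 − 144.363) mod 360) = 91.611°.
Offset of -60.264° east of the west edge: ((-60.264 − 144.363) mod 360) = 155.373°.
155.373° > 91.611° ⇒ outside.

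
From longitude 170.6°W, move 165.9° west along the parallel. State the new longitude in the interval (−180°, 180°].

Start at -170.6°; shift −165.9° → -336.5°.
-336.5° lies outside (−180°, 180°]; add 360° → +23.5°.

23.5°E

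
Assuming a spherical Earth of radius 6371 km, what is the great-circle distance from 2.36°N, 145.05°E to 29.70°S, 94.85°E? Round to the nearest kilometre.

6410 km

Δλ = 94.85 − 145.05 = -50.20°.
Δφ = -29.70 − 2.36 = -32.06°.
a = sin²(Δφ/2) + cos φ₁ · cos φ₂ · sin²(Δλ/2) = 0.232427.
c = 2·atan2(√a, √(1−a)) = 1.00612 rad → d = 6371·c ≈ 6409.97 km.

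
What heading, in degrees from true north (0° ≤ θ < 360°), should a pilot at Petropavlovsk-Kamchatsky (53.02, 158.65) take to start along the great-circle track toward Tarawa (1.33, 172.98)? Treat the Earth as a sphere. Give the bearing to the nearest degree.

162°

Δλ = 172.98 − 158.65 = 14.33°.
θ = atan2( sin Δλ · cos φ₂ , cos φ₁ · sin φ₂ − sin φ₁ · cos φ₂ · cos Δλ )
  = atan2(0.24744, -0.75982) = 161.962° → normalised to [0°, 360°): 161.962°.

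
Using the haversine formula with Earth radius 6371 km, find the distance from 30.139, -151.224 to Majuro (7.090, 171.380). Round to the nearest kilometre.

4664 km

Δλ = 171.380 − -151.224 = 322.604°; wrapped into (−180°, 180°]: -37.396°.
Δφ = 7.090 − 30.139 = -23.049°.
a = sin²(Δφ/2) + cos φ₁ · cos φ₂ · sin²(Δλ/2) = 0.128113.
c = 2·atan2(√a, √(1−a)) = 0.73210 rad → d = 6371·c ≈ 4664.19 km.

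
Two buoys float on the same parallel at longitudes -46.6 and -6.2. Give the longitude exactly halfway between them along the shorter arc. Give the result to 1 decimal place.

Signed shortest Δλ from -46.6° to -6.2° is +40.4°.
Midpoint longitude = -46.6° + (+40.4°)/2 = -46.6° + 20.2° = -26.4°.

-26.4°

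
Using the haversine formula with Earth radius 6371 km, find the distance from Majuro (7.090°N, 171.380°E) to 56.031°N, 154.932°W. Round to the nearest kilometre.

Δλ = -154.932 − 171.380 = -326.312°; wrapped into (−180°, 180°]: 33.688°.
Δφ = 56.031 − 7.090 = 48.941°.
a = sin²(Δφ/2) + cos φ₁ · cos φ₂ · sin²(Δλ/2) = 0.218138.
c = 2·atan2(√a, √(1−a)) = 0.97191 rad → d = 6371·c ≈ 6192.03 km.

6192 km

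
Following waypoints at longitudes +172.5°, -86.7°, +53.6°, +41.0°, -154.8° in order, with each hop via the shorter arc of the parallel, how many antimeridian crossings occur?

Leg 1: +172.5° → -86.7°, shortest Δλ = 100.8° (east) — crosses 180°.
Leg 2: -86.7° → +53.6°, shortest Δλ = 140.3° (east) — does not cross 180°.
Leg 3: +53.6° → +41.0°, shortest Δλ = -12.6° (west) — does not cross 180°.
Leg 4: +41.0° → -154.8°, shortest Δλ = 164.2° (east) — crosses 180°.
Total crossings: 2.

2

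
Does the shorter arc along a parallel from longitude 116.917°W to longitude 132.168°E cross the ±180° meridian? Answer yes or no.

Yes

Naïve |132.168 − -116.917| = 249.085° > 180°, so the shorter arc goes the other way round — across 180°.
Signed shortest Δλ = ((132.168 − -116.917 + 180) mod 360) − 180 = -110.915°.
Going west by 110.915° from -116.917° passes through 180° before reaching +132.168°.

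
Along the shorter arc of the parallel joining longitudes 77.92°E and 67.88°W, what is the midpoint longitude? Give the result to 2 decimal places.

5.02°E

Signed shortest Δλ from +77.92° to -67.88° is -145.80°.
Midpoint longitude = +77.92° + (-145.80°)/2 = +77.92° − 72.90° = +5.02°.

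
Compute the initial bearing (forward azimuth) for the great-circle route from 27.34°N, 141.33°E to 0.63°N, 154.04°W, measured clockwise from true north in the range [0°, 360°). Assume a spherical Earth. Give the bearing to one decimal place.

101.7°

Δλ = -154.04 − 141.33 = -295.37°; wrapped into (−180°, 180°]: 64.63°.
θ = atan2( sin Δλ · cos φ₂ , cos φ₁ · sin φ₂ − sin φ₁ · cos φ₂ · cos Δλ )
  = atan2(0.90351, -0.18700) = 101.694° → normalised to [0°, 360°): 101.694°.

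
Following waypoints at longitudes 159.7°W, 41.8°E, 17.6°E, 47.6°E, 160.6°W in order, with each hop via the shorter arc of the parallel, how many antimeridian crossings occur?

Leg 1: -159.7° → +41.8°, shortest Δλ = -158.5° (west) — crosses 180°.
Leg 2: +41.8° → +17.6°, shortest Δλ = -24.2° (west) — does not cross 180°.
Leg 3: +17.6° → +47.6°, shortest Δλ = 30.0° (east) — does not cross 180°.
Leg 4: +47.6° → -160.6°, shortest Δλ = 151.8° (east) — crosses 180°.
Total crossings: 2.

2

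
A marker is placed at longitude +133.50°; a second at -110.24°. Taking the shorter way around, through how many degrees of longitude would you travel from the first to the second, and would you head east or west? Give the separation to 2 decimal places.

116.26° east

Raw difference: -110.24 − 133.50 = -243.74°.
Normalise into (−180°, 180°]: -243.74° + 360° = 116.26°.
Positive ⇒ the second point lies to the east; separation 116.26°.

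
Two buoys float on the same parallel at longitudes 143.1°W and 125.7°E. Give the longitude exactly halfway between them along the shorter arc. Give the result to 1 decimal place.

171.3°E

Signed shortest Δλ from -143.1° to +125.7° is -91.2°.
Midpoint longitude = -143.1° + (-91.2°)/2 = -143.1° − 45.6° = -188.7°.
Normalise into (−180°, 180°]: +171.3°.
(The naïve average (-143.1 + +125.7)/2 = -8.7° is on the wrong side of the globe.)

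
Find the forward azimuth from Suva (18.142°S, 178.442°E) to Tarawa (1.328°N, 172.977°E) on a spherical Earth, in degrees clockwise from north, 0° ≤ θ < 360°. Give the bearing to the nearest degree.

Δλ = 172.977 − 178.442 = -5.465°.
θ = atan2( sin Δλ · cos φ₂ , cos φ₁ · sin φ₂ − sin φ₁ · cos φ₂ · cos Δλ )
  = atan2(-0.09521, 0.33190) = -16.007° → normalised to [0°, 360°): 343.993°.

344°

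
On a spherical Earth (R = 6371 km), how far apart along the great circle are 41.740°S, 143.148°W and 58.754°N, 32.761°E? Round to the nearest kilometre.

Δλ = 32.761 − -143.148 = 175.909°.
Δφ = 58.754 − -41.740 = 100.494°.
a = sin²(Δφ/2) + cos φ₁ · cos φ₂ · sin²(Δλ/2) = 0.977624.
c = 2·atan2(√a, √(1−a)) = 2.84129 rad → d = 6371·c ≈ 18101.86 km.

18102 km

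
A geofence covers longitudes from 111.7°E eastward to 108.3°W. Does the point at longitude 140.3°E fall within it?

Band width going east from +111.7° to -108.3°: ((-108.3 − 111.7) mod 360) = 140.0°.
Offset of +140.3° east of the west edge: ((140.3 − 111.7) mod 360) = 28.6°.
28.6° ≤ 140.0° ⇒ inside.

Yes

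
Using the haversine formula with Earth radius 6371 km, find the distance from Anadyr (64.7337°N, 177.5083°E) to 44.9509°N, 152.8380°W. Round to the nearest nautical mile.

Δλ = -152.8380 − 177.5083 = -330.3463°; wrapped into (−180°, 180°]: 29.6537°.
Δφ = 44.9509 − 64.7337 = -19.7828°.
a = sin²(Δφ/2) + cos φ₁ · cos φ₂ · sin²(Δλ/2) = 0.049290.
c = 2·atan2(√a, √(1−a)) = 0.44776 rad → d = 6371·c ≈ 2852.66 km ≈ 1540.31 nmi.

1540 nmi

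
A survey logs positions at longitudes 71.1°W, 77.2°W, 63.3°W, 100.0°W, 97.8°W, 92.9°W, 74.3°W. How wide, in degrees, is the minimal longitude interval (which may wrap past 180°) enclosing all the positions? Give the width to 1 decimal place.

Sort the longitudes: -100.0°, -97.8°, -92.9°, -77.2°, -74.3°, -71.1°, -63.3°.
Eastward gaps between consecutive values (wrapping around): 2.2°, 4.9°, 15.7°, 2.9°, 3.2°, 7.8°, 323.3°.
Largest gap = 323.3° ⇒ minimal covering band is its complement: 360° − 323.3° = 36.7°.
Band runs from -100.0° eastward to -63.3°.

36.7°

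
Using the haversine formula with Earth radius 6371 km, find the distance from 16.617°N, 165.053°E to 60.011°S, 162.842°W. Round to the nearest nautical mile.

Δλ = -162.842 − 165.053 = -327.895°; wrapped into (−180°, 180°]: 32.105°.
Δφ = -60.011 − 16.617 = -76.628°.
a = sin²(Δφ/2) + cos φ₁ · cos φ₂ · sin²(Δλ/2) = 0.420986.
c = 2·atan2(√a, √(1−a)) = 1.41210 rad → d = 6371·c ≈ 8996.51 km ≈ 4857.73 nmi.

4858 nmi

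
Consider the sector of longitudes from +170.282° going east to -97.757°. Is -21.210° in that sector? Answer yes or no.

No

Band width going east from +170.282° to -97.757°: ((-97.757 − 170.282) mod 360) = 91.961°.
Offset of -21.210° east of the west edge: ((-21.210 − 170.282) mod 360) = 168.508°.
168.508° > 91.961° ⇒ outside.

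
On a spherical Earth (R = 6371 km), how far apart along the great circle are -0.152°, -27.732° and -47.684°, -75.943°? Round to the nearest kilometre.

Δλ = -75.943 − -27.732 = -48.211°.
Δφ = -47.684 − -0.152 = -47.532°.
a = sin²(Δφ/2) + cos φ₁ · cos φ₂ · sin²(Δλ/2) = 0.274707.
c = 2·atan2(√a, √(1−a)) = 1.10337 rad → d = 6371·c ≈ 7029.60 km.

7030 km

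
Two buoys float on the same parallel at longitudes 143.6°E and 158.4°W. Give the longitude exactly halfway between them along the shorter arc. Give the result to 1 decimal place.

Signed shortest Δλ from +143.6° to -158.4° is +58.0°.
Midpoint longitude = +143.6° + (+58.0°)/2 = +143.6° + 29.0° = +172.6°.
(The naïve average (+143.6 + -158.4)/2 = -7.4° is on the wrong side of the globe.)

172.6°E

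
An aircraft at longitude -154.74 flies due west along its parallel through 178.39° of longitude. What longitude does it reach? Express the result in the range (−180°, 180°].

Start at -154.74°; shift −178.39° → -333.13°.
-333.13° lies outside (−180°, 180°]; add 360° → +26.87°.

+26.87°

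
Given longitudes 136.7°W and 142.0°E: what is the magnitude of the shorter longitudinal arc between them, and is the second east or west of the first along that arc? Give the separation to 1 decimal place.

81.3° west

Raw difference: 142.0 − -136.7 = 278.7°.
Normalise into (−180°, 180°]: 278.7° − 360° = -81.3°.
Negative ⇒ the second point lies to the west; separation 81.3°.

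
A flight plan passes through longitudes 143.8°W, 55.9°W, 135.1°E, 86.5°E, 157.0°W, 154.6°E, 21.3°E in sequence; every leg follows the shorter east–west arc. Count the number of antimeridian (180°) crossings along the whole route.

Leg 1: -143.8° → -55.9°, shortest Δλ = 87.9° (east) — does not cross 180°.
Leg 2: -55.9° → +135.1°, shortest Δλ = -169.0° (west) — crosses 180°.
Leg 3: +135.1° → +86.5°, shortest Δλ = -48.6° (west) — does not cross 180°.
Leg 4: +86.5° → -157.0°, shortest Δλ = 116.5° (east) — crosses 180°.
Leg 5: -157.0° → +154.6°, shortest Δλ = -48.4° (west) — crosses 180°.
Leg 6: +154.6° → +21.3°, shortest Δλ = -133.3° (west) — does not cross 180°.
Total crossings: 3.

3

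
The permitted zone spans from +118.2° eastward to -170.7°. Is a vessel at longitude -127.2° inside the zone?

Band width going east from +118.2° to -170.7°: ((-170.7 − 118.2) mod 360) = 71.1°.
Offset of -127.2° east of the west edge: ((-127.2 − 118.2) mod 360) = 114.6°.
114.6° > 71.1° ⇒ outside.

No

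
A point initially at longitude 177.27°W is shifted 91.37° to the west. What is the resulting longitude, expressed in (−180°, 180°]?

Start at -177.27°; shift −91.37° → -268.64°.
-268.64° lies outside (−180°, 180°]; add 360° → +91.36°.

91.36°E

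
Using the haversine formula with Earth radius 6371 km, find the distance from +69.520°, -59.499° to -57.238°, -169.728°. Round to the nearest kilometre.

16520 km

Δλ = -169.728 − -59.499 = -110.229°.
Δφ = -57.238 − 69.520 = -126.758°.
a = sin²(Δφ/2) + cos φ₁ · cos φ₂ · sin²(Δλ/2) = 0.926621.
c = 2·atan2(√a, √(1−a)) = 2.59297 rad → d = 6371·c ≈ 16519.80 km.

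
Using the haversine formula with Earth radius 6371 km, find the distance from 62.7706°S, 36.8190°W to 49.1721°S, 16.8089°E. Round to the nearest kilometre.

Δλ = 16.8089 − -36.8190 = 53.6279°.
Δφ = -49.1721 − -62.7706 = 13.5985°.
a = sin²(Δφ/2) + cos φ₁ · cos φ₂ · sin²(Δλ/2) = 0.074888.
c = 2·atan2(√a, √(1−a)) = 0.55439 rad → d = 6371·c ≈ 3532.00 km.

3532 km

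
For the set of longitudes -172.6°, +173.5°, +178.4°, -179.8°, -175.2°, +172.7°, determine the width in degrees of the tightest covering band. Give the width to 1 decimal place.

Sort the longitudes: -179.8°, -175.2°, -172.6°, +172.7°, +173.5°, +178.4°.
Eastward gaps between consecutive values (wrapping around): 4.6°, 2.6°, 345.3°, 0.8°, 4.9°, 1.8°.
Largest gap = 345.3° ⇒ minimal covering band is its complement: 360° − 345.3° = 14.7°.
Band runs from +172.7° eastward to -172.6°, crossing the antimeridian.

14.7°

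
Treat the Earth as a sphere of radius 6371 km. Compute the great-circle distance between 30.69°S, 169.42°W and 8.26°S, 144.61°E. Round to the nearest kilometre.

5374 km

Δλ = 144.61 − -169.42 = 314.03°; wrapped into (−180°, 180°]: -45.97°.
Δφ = -8.26 − -30.69 = 22.43°.
a = sin²(Δφ/2) + cos φ₁ · cos φ₂ · sin²(Δλ/2) = 0.167593.
c = 2·atan2(√a, √(1−a)) = 0.84355 rad → d = 6371·c ≈ 5374.26 km.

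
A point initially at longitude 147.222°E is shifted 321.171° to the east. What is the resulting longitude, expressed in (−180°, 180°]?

108.393°E

Start at +147.222°; shift +321.171° → +468.393°.
+468.393° lies outside (−180°, 180°]; subtract 360° → +108.393°.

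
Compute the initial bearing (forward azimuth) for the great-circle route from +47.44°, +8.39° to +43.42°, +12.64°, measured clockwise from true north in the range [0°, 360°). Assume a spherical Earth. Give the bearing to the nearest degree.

Δλ = 12.64 − 8.39 = 4.25°.
θ = atan2( sin Δλ · cos φ₂ , cos φ₁ · sin φ₂ − sin φ₁ · cos φ₂ · cos Δλ )
  = atan2(0.05383, -0.06863) = 141.894° → normalised to [0°, 360°): 141.894°.

142°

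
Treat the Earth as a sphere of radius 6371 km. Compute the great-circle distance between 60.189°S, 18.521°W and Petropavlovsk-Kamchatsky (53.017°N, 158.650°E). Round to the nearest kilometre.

19199 km

Δλ = 158.650 − -18.521 = 177.171°.
Δφ = 53.017 − -60.189 = 113.206°.
a = sin²(Δφ/2) + cos φ₁ · cos φ₂ · sin²(Δλ/2) = 0.995906.
c = 2·atan2(√a, √(1−a)) = 3.01353 rad → d = 6371·c ≈ 19199.21 km.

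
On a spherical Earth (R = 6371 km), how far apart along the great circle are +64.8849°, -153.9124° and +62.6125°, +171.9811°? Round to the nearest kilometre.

Δλ = 171.9811 − -153.9124 = 325.8935°; wrapped into (−180°, 180°]: -34.1065°.
Δφ = 62.6125 − 64.8849 = -2.2724°.
a = sin²(Δφ/2) + cos φ₁ · cos φ₂ · sin²(Δλ/2) = 0.017185.
c = 2·atan2(√a, √(1−a)) = 0.26294 rad → d = 6371·c ≈ 1675.17 km.

1675 km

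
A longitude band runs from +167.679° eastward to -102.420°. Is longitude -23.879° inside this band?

No

Band width going east from +167.679° to -102.420°: ((-102.420 − 167.679) mod 360) = 89.901°.
Offset of -23.879° east of the west edge: ((-23.879 − 167.679) mod 360) = 168.442°.
168.442° > 89.901° ⇒ outside.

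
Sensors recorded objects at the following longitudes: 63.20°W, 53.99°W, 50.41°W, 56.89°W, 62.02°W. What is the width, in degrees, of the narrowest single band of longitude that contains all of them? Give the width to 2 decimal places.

12.79°

Sort the longitudes: -63.20°, -62.02°, -56.89°, -53.99°, -50.41°.
Eastward gaps between consecutive values (wrapping around): 1.18°, 5.13°, 2.90°, 3.58°, 347.21°.
Largest gap = 347.21° ⇒ minimal covering band is its complement: 360° − 347.21° = 12.79°.
Band runs from -63.20° eastward to -50.41°.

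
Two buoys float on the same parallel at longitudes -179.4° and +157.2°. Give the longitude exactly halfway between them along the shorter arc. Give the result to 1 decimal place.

+168.9°

Signed shortest Δλ from -179.4° to +157.2° is -23.4°.
Midpoint longitude = -179.4° + (-23.4°)/2 = -179.4° − 11.7° = -191.1°.
Normalise into (−180°, 180°]: +168.9°.
(The naïve average (-179.4 + +157.2)/2 = -11.1° is on the wrong side of the globe.)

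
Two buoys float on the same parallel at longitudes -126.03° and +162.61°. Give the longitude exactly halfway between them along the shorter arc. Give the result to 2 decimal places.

-161.71°

Signed shortest Δλ from -126.03° to +162.61° is -71.36°.
Midpoint longitude = -126.03° + (-71.36°)/2 = -126.03° − 35.68° = -161.71°.
(The naïve average (-126.03 + +162.61)/2 = 18.29° is on the wrong side of the globe.)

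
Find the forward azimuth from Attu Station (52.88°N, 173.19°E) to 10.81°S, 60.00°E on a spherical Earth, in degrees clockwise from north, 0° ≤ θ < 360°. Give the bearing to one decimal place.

282.2°

Δλ = 60.00 − 173.19 = -113.19°.
θ = atan2( sin Δλ · cos φ₂ , cos φ₁ · sin φ₂ − sin φ₁ · cos φ₂ · cos Δλ )
  = atan2(-0.90289, 0.19523) = -77.799° → normalised to [0°, 360°): 282.201°.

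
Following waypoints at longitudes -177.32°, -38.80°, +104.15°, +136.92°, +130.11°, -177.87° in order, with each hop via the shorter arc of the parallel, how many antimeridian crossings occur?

Leg 1: -177.32° → -38.80°, shortest Δλ = 138.52° (east) — does not cross 180°.
Leg 2: -38.80° → +104.15°, shortest Δλ = 142.95° (east) — does not cross 180°.
Leg 3: +104.15° → +136.92°, shortest Δλ = 32.77° (east) — does not cross 180°.
Leg 4: +136.92° → +130.11°, shortest Δλ = -6.81° (west) — does not cross 180°.
Leg 5: +130.11° → -177.87°, shortest Δλ = 52.02° (east) — crosses 180°.
Total crossings: 1.

1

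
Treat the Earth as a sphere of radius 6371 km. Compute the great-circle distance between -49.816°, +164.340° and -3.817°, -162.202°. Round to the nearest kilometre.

Δλ = -162.202 − 164.340 = -326.542°; wrapped into (−180°, 180°]: 33.458°.
Δφ = -3.817 − -49.816 = 45.999°.
a = sin²(Δφ/2) + cos φ₁ · cos φ₂ · sin²(Δλ/2) = 0.206008.
c = 2·atan2(√a, √(1−a)) = 0.94223 rad → d = 6371·c ≈ 6002.95 km.

6003 km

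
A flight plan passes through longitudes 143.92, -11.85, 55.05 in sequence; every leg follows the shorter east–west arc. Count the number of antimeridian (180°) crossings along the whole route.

0

Leg 1: +143.92° → -11.85°, shortest Δλ = -155.77° (west) — does not cross 180°.
Leg 2: -11.85° → +55.05°, shortest Δλ = 66.9° (east) — does not cross 180°.
Total crossings: 0.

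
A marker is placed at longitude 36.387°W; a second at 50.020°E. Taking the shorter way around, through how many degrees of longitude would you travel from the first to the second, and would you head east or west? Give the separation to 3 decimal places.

Raw difference: 50.020 − -36.387 = 86.407°.
Normalise into (−180°, 180°]: 86.407° stays 86.407°.
Positive ⇒ the second point lies to the east; separation 86.407°.

86.407° east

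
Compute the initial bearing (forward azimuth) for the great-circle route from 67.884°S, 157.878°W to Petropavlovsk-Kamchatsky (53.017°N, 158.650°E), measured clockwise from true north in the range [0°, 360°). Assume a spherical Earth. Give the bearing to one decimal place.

Δλ = 158.650 − -157.878 = 316.528°; wrapped into (−180°, 180°]: -43.472°.
θ = atan2( sin Δλ · cos φ₂ , cos φ₁ · sin φ₂ − sin φ₁ · cos φ₂ · cos Δλ )
  = atan2(-0.41389, 0.70519) = -30.409° → normalised to [0°, 360°): 329.591°.

329.6°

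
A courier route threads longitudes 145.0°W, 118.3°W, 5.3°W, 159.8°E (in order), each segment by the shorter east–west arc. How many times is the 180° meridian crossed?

0

Leg 1: -145.0° → -118.3°, shortest Δλ = 26.7° (east) — does not cross 180°.
Leg 2: -118.3° → -5.3°, shortest Δλ = 113.0° (east) — does not cross 180°.
Leg 3: -5.3° → +159.8°, shortest Δλ = 165.1° (east) — does not cross 180°.
Total crossings: 0.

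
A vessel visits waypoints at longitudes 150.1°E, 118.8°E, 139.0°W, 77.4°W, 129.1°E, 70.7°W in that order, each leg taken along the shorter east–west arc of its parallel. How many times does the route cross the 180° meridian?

Leg 1: +150.1° → +118.8°, shortest Δλ = -31.3° (west) — does not cross 180°.
Leg 2: +118.8° → -139.0°, shortest Δλ = 102.2° (east) — crosses 180°.
Leg 3: -139.0° → -77.4°, shortest Δλ = 61.6° (east) — does not cross 180°.
Leg 4: -77.4° → +129.1°, shortest Δλ = -153.5° (west) — crosses 180°.
Leg 5: +129.1° → -70.7°, shortest Δλ = 160.2° (east) — crosses 180°.
Total crossings: 3.

3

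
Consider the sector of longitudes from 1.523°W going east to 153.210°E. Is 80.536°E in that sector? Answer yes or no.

Yes

Band width going east from -1.523° to +153.210°: ((153.210 − -1.523) mod 360) = 154.733°.
Offset of +80.536° east of the west edge: ((80.536 − -1.523) mod 360) = 82.059°.
82.059° ≤ 154.733° ⇒ inside.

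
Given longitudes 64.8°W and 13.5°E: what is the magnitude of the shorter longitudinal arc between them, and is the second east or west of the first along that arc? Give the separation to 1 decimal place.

78.3° east

Raw difference: 13.5 − -64.8 = 78.3°.
Normalise into (−180°, 180°]: 78.3° stays 78.3°.
Positive ⇒ the second point lies to the east; separation 78.3°.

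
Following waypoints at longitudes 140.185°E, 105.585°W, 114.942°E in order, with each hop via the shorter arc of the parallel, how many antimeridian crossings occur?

2

Leg 1: +140.185° → -105.585°, shortest Δλ = 114.23° (east) — crosses 180°.
Leg 2: -105.585° → +114.942°, shortest Δλ = -139.473° (west) — crosses 180°.
Total crossings: 2.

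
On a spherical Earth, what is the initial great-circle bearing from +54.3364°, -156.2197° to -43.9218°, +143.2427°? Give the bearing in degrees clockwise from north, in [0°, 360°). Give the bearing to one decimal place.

Δλ = 143.2427 − -156.2197 = 299.4624°; wrapped into (−180°, 180°]: -60.5376°.
θ = atan2( sin Δλ · cos φ₂ , cos φ₁ · sin φ₂ − sin φ₁ · cos φ₂ · cos Δλ )
  = atan2(-0.62714, -0.69226) = -137.826° → normalised to [0°, 360°): 222.174°.

222.2°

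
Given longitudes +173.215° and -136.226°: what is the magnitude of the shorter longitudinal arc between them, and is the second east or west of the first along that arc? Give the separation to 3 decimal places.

50.559° east

Raw difference: -136.226 − 173.215 = -309.441°.
Normalise into (−180°, 180°]: -309.441° + 360° = 50.559°.
Positive ⇒ the second point lies to the east; separation 50.559°.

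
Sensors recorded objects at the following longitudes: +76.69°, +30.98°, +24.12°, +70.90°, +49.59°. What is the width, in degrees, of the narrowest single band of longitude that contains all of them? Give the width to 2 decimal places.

Sort the longitudes: +24.12°, +30.98°, +49.59°, +70.90°, +76.69°.
Eastward gaps between consecutive values (wrapping around): 6.86°, 18.61°, 21.31°, 5.79°, 307.43°.
Largest gap = 307.43° ⇒ minimal covering band is its complement: 360° − 307.43° = 52.57°.
Band runs from +24.12° eastward to +76.69°.

52.57°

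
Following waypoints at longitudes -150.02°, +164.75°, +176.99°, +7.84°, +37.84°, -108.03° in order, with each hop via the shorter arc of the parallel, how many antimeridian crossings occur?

Leg 1: -150.02° → +164.75°, shortest Δλ = -45.23° (west) — crosses 180°.
Leg 2: +164.75° → +176.99°, shortest Δλ = 12.24° (east) — does not cross 180°.
Leg 3: +176.99° → +7.84°, shortest Δλ = -169.15° (west) — does not cross 180°.
Leg 4: +7.84° → +37.84°, shortest Δλ = 30.0° (east) — does not cross 180°.
Leg 5: +37.84° → -108.03°, shortest Δλ = -145.87° (west) — does not cross 180°.
Total crossings: 1.

1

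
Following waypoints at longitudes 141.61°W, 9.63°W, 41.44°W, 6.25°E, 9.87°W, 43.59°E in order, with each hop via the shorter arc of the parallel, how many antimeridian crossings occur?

Leg 1: -141.61° → -9.63°, shortest Δλ = 131.98° (east) — does not cross 180°.
Leg 2: -9.63° → -41.44°, shortest Δλ = -31.81° (west) — does not cross 180°.
Leg 3: -41.44° → +6.25°, shortest Δλ = 47.69° (east) — does not cross 180°.
Leg 4: +6.25° → -9.87°, shortest Δλ = -16.12° (west) — does not cross 180°.
Leg 5: -9.87° → +43.59°, shortest Δλ = 53.46° (east) — does not cross 180°.
Total crossings: 0.

0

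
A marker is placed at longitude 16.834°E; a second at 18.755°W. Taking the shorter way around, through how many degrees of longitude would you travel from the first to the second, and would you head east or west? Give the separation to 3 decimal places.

35.589° west

Raw difference: -18.755 − 16.834 = -35.589°.
Normalise into (−180°, 180°]: -35.589° stays -35.589°.
Negative ⇒ the second point lies to the west; separation 35.589°.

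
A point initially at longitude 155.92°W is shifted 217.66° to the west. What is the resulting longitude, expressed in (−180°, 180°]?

Start at -155.92°; shift −217.66° → -373.58°.
-373.58° lies outside (−180°, 180°]; add 360° → -13.58°.

13.58°W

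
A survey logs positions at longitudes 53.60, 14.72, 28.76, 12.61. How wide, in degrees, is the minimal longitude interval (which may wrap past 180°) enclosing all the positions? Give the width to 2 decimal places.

Sort the longitudes: +12.61°, +14.72°, +28.76°, +53.60°.
Eastward gaps between consecutive values (wrapping around): 2.11°, 14.04°, 24.84°, 319.01°.
Largest gap = 319.01° ⇒ minimal covering band is its complement: 360° − 319.01° = 40.99°.
Band runs from +12.61° eastward to +53.60°.

40.99°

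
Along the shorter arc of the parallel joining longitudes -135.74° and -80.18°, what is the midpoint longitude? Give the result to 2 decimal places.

-107.96°

Signed shortest Δλ from -135.74° to -80.18° is +55.56°.
Midpoint longitude = -135.74° + (+55.56°)/2 = -135.74° + 27.78° = -107.96°.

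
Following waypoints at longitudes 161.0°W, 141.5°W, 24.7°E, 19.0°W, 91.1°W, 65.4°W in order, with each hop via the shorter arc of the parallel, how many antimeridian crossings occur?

Leg 1: -161.0° → -141.5°, shortest Δλ = 19.5° (east) — does not cross 180°.
Leg 2: -141.5° → +24.7°, shortest Δλ = 166.2° (east) — does not cross 180°.
Leg 3: +24.7° → -19.0°, shortest Δλ = -43.7° (west) — does not cross 180°.
Leg 4: -19.0° → -91.1°, shortest Δλ = -72.1° (west) — does not cross 180°.
Leg 5: -91.1° → -65.4°, shortest Δλ = 25.7° (east) — does not cross 180°.
Total crossings: 0.

0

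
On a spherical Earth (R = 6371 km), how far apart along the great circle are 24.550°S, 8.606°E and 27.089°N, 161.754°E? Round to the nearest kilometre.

Δλ = 161.754 − 8.606 = 153.148°.
Δφ = 27.089 − -24.550 = 51.639°.
a = sin²(Δφ/2) + cos φ₁ · cos φ₂ · sin²(Δλ/2) = 0.955850.
c = 2·atan2(√a, √(1−a)) = 2.71820 rad → d = 6371·c ≈ 17317.66 km.

17318 km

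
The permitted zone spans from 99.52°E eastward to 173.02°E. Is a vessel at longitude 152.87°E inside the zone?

Band width going east from +99.52° to +173.02°: ((173.02 − 99.52) mod 360) = 73.50°.
Offset of +152.87° east of the west edge: ((152.87 − 99.52) mod 360) = 53.35°.
53.35° ≤ 73.50° ⇒ inside.

Yes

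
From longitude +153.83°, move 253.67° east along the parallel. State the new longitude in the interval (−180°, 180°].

Start at +153.83°; shift +253.67° → +407.50°.
+407.50° lies outside (−180°, 180°]; subtract 360° → +47.50°.

+47.50°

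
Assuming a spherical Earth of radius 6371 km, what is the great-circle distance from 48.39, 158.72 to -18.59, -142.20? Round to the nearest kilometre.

Δλ = -142.20 − 158.72 = -300.92°; wrapped into (−180°, 180°]: 59.08°.
Δφ = -18.59 − 48.39 = -66.98°.
a = sin²(Δφ/2) + cos φ₁ · cos φ₂ · sin²(Δλ/2) = 0.457470.
c = 2·atan2(√a, √(1−a)) = 1.48563 rad → d = 6371·c ≈ 9464.97 km.

9465 km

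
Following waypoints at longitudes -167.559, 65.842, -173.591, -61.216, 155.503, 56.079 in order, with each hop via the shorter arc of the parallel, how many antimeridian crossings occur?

3

Leg 1: -167.559° → +65.842°, shortest Δλ = -126.599° (west) — crosses 180°.
Leg 2: +65.842° → -173.591°, shortest Δλ = 120.567° (east) — crosses 180°.
Leg 3: -173.591° → -61.216°, shortest Δλ = 112.375° (east) — does not cross 180°.
Leg 4: -61.216° → +155.503°, shortest Δλ = -143.281° (west) — crosses 180°.
Leg 5: +155.503° → +56.079°, shortest Δλ = -99.424° (west) — does not cross 180°.
Total crossings: 3.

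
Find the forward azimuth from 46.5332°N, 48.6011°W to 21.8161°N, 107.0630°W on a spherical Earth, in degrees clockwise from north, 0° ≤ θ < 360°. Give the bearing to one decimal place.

263.0°

Δλ = -107.0630 − -48.6011 = -58.4619°.
θ = atan2( sin Δλ · cos φ₂ , cos φ₁ · sin φ₂ − sin φ₁ · cos φ₂ · cos Δλ )
  = atan2(-0.79125, -0.09678) = -96.974° → normalised to [0°, 360°): 263.026°.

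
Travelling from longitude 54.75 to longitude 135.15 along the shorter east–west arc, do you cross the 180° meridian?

Signed shortest Δλ = ((135.15 − 54.75 + 180) mod 360) − 180 = 80.4°.
Going east by 80.4° from +54.75° reaches +135.15° without touching 180°.

No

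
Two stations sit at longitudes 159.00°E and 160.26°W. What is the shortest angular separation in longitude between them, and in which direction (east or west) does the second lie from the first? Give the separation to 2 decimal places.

Raw difference: -160.26 − 159.00 = -319.26°.
Normalise into (−180°, 180°]: -319.26° + 360° = 40.74°.
Positive ⇒ the second point lies to the east; separation 40.74°.

40.74° east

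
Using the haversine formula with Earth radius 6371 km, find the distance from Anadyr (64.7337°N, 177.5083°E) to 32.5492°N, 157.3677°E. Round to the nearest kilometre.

Δλ = 157.3677 − 177.5083 = -20.1406°.
Δφ = 32.5492 − 64.7337 = -32.1845°.
a = sin²(Δφ/2) + cos φ₁ · cos φ₂ · sin²(Δλ/2) = 0.087832.
c = 2·atan2(√a, √(1−a)) = 0.60177 rad → d = 6371·c ≈ 3833.86 km.

3834 km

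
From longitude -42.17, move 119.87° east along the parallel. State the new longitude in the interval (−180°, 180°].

+77.70°

Start at -42.17°; shift +119.87° → +77.70°.
+77.70° already lies in (−180°, 180°].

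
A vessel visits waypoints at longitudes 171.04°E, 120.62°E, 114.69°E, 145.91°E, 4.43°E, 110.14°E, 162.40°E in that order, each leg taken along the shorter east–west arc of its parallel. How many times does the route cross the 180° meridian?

0

Leg 1: +171.04° → +120.62°, shortest Δλ = -50.42° (west) — does not cross 180°.
Leg 2: +120.62° → +114.69°, shortest Δλ = -5.93° (west) — does not cross 180°.
Leg 3: +114.69° → +145.91°, shortest Δλ = 31.22° (east) — does not cross 180°.
Leg 4: +145.91° → +4.43°, shortest Δλ = -141.48° (west) — does not cross 180°.
Leg 5: +4.43° → +110.14°, shortest Δλ = 105.71° (east) — does not cross 180°.
Leg 6: +110.14° → +162.40°, shortest Δλ = 52.26° (east) — does not cross 180°.
Total crossings: 0.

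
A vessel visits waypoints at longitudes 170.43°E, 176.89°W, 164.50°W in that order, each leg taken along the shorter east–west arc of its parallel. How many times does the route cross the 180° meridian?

Leg 1: +170.43° → -176.89°, shortest Δλ = 12.68° (east) — crosses 180°.
Leg 2: -176.89° → -164.50°, shortest Δλ = 12.39° (east) — does not cross 180°.
Total crossings: 1.

1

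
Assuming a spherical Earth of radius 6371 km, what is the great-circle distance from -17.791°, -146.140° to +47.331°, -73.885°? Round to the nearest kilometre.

10186 km

Δλ = -73.885 − -146.140 = 72.255°.
Δφ = 47.331 − -17.791 = 65.122°.
a = sin²(Δφ/2) + cos φ₁ · cos φ₂ · sin²(Δλ/2) = 0.513986.
c = 2·atan2(√a, √(1−a)) = 1.59877 rad → d = 6371·c ≈ 10185.77 km.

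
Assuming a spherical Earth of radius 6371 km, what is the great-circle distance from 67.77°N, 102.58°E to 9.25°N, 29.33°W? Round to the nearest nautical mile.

5750 nmi

Δλ = -29.33 − 102.58 = -131.91°.
Δφ = 9.25 − 67.77 = -58.52°.
a = sin²(Δφ/2) + cos φ₁ · cos φ₂ · sin²(Δλ/2) = 0.550313.
c = 2·atan2(√a, √(1−a)) = 1.67159 rad → d = 6371·c ≈ 10649.72 km ≈ 5750.39 nmi.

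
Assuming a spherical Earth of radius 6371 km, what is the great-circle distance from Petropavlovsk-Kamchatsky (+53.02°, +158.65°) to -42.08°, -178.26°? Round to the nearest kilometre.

Δλ = -178.26 − 158.65 = -336.91°; wrapped into (−180°, 180°]: 23.09°.
Δφ = -42.08 − 53.02 = -95.10°.
a = sin²(Δφ/2) + cos φ₁ · cos φ₂ · sin²(Δλ/2) = 0.562330.
c = 2·atan2(√a, √(1−a)) = 1.69578 rad → d = 6371·c ≈ 10803.83 km.

10804 km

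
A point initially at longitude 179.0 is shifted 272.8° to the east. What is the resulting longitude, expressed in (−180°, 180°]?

Start at +179.0°; shift +272.8° → +451.8°.
+451.8° lies outside (−180°, 180°]; subtract 360° → +91.8°.

+91.8°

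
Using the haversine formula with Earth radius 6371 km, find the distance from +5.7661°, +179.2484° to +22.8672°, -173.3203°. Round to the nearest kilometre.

2062 km

Δλ = -173.3203 − 179.2484 = -352.5687°; wrapped into (−180°, 180°]: 7.4313°.
Δφ = 22.8672 − 5.7661 = 17.1011°.
a = sin²(Δφ/2) + cos φ₁ · cos φ₂ · sin²(Δλ/2) = 0.025956.
c = 2·atan2(√a, √(1−a)) = 0.32363 rad → d = 6371·c ≈ 2061.85 km.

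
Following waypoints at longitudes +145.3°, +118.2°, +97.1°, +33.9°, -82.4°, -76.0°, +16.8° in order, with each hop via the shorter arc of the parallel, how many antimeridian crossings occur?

0

Leg 1: +145.3° → +118.2°, shortest Δλ = -27.1° (west) — does not cross 180°.
Leg 2: +118.2° → +97.1°, shortest Δλ = -21.1° (west) — does not cross 180°.
Leg 3: +97.1° → +33.9°, shortest Δλ = -63.2° (west) — does not cross 180°.
Leg 4: +33.9° → -82.4°, shortest Δλ = -116.3° (west) — does not cross 180°.
Leg 5: -82.4° → -76.0°, shortest Δλ = 6.4° (east) — does not cross 180°.
Leg 6: -76.0° → +16.8°, shortest Δλ = 92.8° (east) — does not cross 180°.
Total crossings: 0.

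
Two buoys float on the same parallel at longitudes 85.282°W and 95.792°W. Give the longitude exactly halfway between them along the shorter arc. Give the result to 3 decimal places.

Signed shortest Δλ from -85.282° to -95.792° is -10.510°.
Midpoint longitude = -85.282° + (-10.510°)/2 = -85.282° − 5.255° = -90.537°.

90.537°W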